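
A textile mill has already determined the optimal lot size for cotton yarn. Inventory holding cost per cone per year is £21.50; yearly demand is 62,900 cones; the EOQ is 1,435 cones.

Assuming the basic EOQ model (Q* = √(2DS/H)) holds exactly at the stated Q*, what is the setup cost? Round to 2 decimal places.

From Q* = √(2DS/H) ⇒ Q*² = 2DS/H.
S = Q²H / (2D) = 1,435² × 21.5 / (2 × 62,900) = 351.9343

£351.93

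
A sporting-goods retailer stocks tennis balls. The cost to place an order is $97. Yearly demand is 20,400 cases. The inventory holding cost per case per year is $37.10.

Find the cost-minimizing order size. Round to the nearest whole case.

327 cases

Optimal lot size Q* = (2 × 20,400 × $97 / $37.1)^½ ≈ 326.61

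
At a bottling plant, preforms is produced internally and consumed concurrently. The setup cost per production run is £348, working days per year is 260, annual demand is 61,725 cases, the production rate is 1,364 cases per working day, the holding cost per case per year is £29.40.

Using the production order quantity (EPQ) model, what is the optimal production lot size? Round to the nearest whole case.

1,330 cases

Daily demand d = 61,725/260 = 237.404; p = 1364; 1 − d/p = 0.82595
EPQ = √(2DS / (H(1 − d/p)))
    = √(2 × 61,725 × 348 / (29.4 × 0.82595)) ≈ 1,330.10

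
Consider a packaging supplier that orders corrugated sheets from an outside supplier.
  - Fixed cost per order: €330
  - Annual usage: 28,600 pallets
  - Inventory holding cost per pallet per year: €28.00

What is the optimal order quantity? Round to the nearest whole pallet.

2DS/H = 2·28,600·330/28 = 674,142.86
EOQ = √674,142.86 ≈ 821.06

821 pallets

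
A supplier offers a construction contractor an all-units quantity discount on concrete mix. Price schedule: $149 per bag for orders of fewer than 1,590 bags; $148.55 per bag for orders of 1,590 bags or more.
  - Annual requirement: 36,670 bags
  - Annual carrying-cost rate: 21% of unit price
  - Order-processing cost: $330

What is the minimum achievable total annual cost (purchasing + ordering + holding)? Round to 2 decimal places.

$5,479,739.68

H₁ = 21%×$149 = $31.2900;  H₂ = 21%×$148.55 = $31.1955
EOQ₁ = √(2×36,670×330/31.2900) = 879.48  (< 1,590, feasible at tier 1)
EOQ₂ = √(2×36,670×330/31.1955) = 880.81  (< 1,590 → use Q = 1,590 at tier-2 price)
TC(tier 1 (EOQ₁), Q≈879.5) = $5,491,348.85
TC(tier 2, Q≈1,590.0) = $5,479,739.68
Minimum at tier 2: $5,479,739.68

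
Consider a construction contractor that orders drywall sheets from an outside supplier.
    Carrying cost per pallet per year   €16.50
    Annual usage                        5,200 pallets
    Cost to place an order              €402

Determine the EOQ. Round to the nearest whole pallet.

503 pallets

2DS/H = 2·5,200·402/16.5 = 253,381.82
EOQ = √253,381.82 ≈ 503.37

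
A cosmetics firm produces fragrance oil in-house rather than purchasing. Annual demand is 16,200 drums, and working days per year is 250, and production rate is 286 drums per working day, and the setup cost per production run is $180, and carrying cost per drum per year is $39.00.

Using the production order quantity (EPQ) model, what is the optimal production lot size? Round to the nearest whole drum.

Daily demand d = 16,200/250 = 64.800; p = 286; 1 − d/p = 0.77343
EPQ = √(2DS / (H(1 − d/p)))
    = √(2 × 16,200 × 180 / (39 × 0.77343)) ≈ 439.71

440 drums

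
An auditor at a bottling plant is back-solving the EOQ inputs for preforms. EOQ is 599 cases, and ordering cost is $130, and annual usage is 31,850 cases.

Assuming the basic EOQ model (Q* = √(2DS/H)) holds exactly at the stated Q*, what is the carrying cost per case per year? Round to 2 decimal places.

$23.08

Since Q* = (2DS/H)^½, squaring gives Q*²·H = 2DS.
H = 2DS / Q² = 2 × 31,850 × 130 / 599² = 23.0796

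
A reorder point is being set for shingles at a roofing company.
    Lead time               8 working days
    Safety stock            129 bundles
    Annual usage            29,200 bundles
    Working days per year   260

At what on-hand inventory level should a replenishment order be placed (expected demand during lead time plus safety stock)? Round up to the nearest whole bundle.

1,028 bundles

Daily demand d = 29,200 / 260 = 112.308 bundles/day
Demand during lead time = 112.308 × 8 = 898.46
Reorder point = 898.46 + 129 = 1,027.46 → round up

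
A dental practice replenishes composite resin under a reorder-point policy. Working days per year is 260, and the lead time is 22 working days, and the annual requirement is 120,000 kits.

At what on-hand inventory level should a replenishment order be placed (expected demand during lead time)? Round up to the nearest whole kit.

Daily demand d = 120,000 / 260 = 461.538 kits/day
Demand during lead time = 461.538 × 22 = 10,153.85
Reorder point = 10,153.85 → round up

10,154 kits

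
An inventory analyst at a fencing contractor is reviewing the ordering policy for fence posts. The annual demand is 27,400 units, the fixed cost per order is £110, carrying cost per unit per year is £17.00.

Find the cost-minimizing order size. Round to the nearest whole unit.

595 units

EOQ = √(2DS/H) = √(2 × 27,400 × 110 / 17)
    = √(354,588.24) ≈ 595.47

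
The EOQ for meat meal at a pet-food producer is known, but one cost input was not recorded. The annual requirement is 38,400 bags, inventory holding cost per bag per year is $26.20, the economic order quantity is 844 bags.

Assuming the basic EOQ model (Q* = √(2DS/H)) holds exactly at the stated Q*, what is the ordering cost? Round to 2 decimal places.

$243.01

Since Q* = (2DS/H)^½, squaring gives Q*²·H = 2DS.
S = Q²H / (2D) = 844² × 26.2 / (2 × 38,400) = 243.0105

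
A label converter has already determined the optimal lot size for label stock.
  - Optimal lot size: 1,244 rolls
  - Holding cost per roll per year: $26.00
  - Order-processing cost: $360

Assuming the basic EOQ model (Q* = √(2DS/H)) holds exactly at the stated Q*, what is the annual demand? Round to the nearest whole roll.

55,883 rolls per year

Since Q* = (2DS/H)^½, squaring gives Q*²·H = 2DS.
D = Q²H / (2S) = 1,244² × 26 / (2 × 360) = 55,883.24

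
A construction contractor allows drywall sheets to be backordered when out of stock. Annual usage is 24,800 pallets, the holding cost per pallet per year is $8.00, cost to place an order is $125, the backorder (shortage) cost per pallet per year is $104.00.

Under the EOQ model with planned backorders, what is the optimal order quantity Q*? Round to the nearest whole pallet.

914 pallets

Q* = √(2DS/H) · √((H + b)/b)
   = √(2 × 24,800 × 125 / 8) · √((8 + 104) / 104)
   = 880.341 × 1.0377 ≈ 913.57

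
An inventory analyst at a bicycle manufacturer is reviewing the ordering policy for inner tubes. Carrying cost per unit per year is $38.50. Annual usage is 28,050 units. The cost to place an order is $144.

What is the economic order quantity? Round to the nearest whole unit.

2DS/H = 2·28,050·144/38.5 = 209,828.57
EOQ = √209,828.57 ≈ 458.07

458 units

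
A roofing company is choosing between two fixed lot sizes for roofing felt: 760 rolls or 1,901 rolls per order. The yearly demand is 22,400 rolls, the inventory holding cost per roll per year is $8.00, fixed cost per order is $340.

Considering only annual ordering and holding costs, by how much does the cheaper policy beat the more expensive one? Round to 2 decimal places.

$1,450.74

TC(Q) = (D/Q)S + (Q/2)H
TC(760) = (22,400/760)×340 + (760/2)×8 = $13,061.05
TC(1,901) = (22,400/1,901)×340 + (1,901/2)×8 = $11,610.31
|ΔTC| = |$13,061.05 − $11,610.31| = $1,450.74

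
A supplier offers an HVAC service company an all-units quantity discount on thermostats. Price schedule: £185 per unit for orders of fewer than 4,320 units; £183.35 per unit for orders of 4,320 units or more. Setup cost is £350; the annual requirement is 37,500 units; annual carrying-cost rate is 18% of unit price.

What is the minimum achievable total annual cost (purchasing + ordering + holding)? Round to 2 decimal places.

H₁ = 18%×£185 = £33.3000;  H₂ = 18%×£183.35 = £33.0030
EOQ₁ = √(2×37,500×350/33.3000) = 887.86  (< 4,320, feasible at tier 1)
EOQ₂ = √(2×37,500×350/33.0030) = 891.84  (< 4,320 → use Q = 4,320 at tier-2 price)
TC(tier 1 (EOQ₁), Q≈887.9) = £6,967,065.61
TC(tier 2, Q≈4,320.0) = £6,949,949.67
Minimum at tier 2: £6,949,949.67

£6,949,949.67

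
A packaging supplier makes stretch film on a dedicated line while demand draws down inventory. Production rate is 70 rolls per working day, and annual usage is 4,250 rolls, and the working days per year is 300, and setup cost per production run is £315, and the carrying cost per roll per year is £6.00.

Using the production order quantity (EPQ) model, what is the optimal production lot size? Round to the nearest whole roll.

d = 4,250/300 = 14.1667 rolls/day;  effective holding cost H(1 − d/p) = 6·(1 − 14.1667/70) = 4.78571
Q* = √(2DS / H_eff) = √(2·4,250·315 / 4.78571) ≈ 747.98

748 rolls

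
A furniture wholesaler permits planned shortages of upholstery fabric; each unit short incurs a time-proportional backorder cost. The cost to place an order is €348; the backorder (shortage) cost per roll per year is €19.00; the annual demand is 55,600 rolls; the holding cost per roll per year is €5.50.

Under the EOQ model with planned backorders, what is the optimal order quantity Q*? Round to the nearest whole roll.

3,012 rolls

Basic EOQ = √(2·55,600·348/5.5) = 2,652.532
Backorder adjustment √((H+b)/b) = √((5.5+19)/19) = 1.1355
Q* = 2,652.532 × 1.1355 ≈ 3,012.08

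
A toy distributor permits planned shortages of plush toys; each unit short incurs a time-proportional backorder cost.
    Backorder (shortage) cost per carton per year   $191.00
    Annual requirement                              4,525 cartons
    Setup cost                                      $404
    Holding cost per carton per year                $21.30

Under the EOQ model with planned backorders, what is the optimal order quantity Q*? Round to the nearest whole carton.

Q* = √(2DS/H) · √((H + b)/b)
   = √(2 × 4,525 × 404 / 21.3) · √((21.3 + 191) / 191)
   = 414.310 × 1.0543 ≈ 436.80

437 cartons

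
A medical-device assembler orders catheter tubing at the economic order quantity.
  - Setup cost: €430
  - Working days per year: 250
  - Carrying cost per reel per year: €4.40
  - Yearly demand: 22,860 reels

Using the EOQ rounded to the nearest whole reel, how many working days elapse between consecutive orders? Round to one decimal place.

23.1 days

EOQ = √(2DS/H) = √(2 × 22,860 × 430 / 4.4)
    = √(4,468,090.91) ≈ 2,113.79 → Q = 2,114 reels
Cycle time = (working days × Q)/D = (250 × 2,114) / 22,860 = 23.119 days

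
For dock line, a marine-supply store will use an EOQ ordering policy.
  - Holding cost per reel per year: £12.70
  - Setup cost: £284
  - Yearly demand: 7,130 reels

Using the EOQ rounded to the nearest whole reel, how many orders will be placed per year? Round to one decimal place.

12.6 orders per year

Q* = √(2·D·S / H) = √(2·7,130·284 / 12.7) = √318,885.0 ≈ 564.70 → Q = 565
Orders per year = D/Q = 7,130 / 565 = 12.619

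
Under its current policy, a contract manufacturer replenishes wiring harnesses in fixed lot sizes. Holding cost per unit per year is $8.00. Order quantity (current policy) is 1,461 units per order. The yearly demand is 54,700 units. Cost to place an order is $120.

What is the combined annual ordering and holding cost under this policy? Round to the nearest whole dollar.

Orders/yr = 54,700/1,461 = 37.440; ordering cost = 37.440 × $120 = $4,492.81
Average inventory = 1,461/2 = 730.5; holding cost = 730.5 × $8 = $5,844.00
Total = $4,492.81 + $5,844.00 = $10,336.81

$10,337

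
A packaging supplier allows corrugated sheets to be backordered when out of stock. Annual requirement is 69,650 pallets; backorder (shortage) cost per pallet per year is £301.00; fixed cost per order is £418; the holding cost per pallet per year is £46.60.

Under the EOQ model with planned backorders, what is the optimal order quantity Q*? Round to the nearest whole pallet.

Q* = √(2DS/H) · √((H + b)/b)
   = √(2 × 69,650 × 418 / 46.6) · √((46.6 + 301) / 301)
   = 1,117.817 × 1.0746 ≈ 1,201.23

1,201 pallets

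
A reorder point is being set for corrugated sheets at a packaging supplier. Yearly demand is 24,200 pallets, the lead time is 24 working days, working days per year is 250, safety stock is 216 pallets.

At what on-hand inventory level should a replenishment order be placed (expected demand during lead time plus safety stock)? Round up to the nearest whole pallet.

Daily demand d = 24,200 / 250 = 96.800 pallets/day
Demand during lead time = 96.800 × 24 = 2,323.20
Reorder point = 2,323.20 + 216 = 2,539.20 → round up

2,540 pallets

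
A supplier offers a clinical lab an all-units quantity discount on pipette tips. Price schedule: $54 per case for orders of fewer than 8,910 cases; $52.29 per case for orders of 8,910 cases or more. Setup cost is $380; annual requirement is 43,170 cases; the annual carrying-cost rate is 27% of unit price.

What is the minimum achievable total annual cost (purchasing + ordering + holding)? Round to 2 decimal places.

H₁ = 27%×$54 = $14.5800;  H₂ = 27%×$52.29 = $14.1183
EOQ₁ = √(2×43,170×380/14.5800) = 1,500.10  (< 8,910, feasible at tier 1)
EOQ₂ = √(2×43,170×380/14.1183) = 1,524.43  (< 8,910 → use Q = 8,910 at tier-2 price)
TC(tier 1 (EOQ₁), Q≈1,500.1) = $2,353,051.40
TC(tier 2, Q≈8,910.0) = $2,322,097.47
Minimum at tier 2: $2,322,097.47

$2,322,097.47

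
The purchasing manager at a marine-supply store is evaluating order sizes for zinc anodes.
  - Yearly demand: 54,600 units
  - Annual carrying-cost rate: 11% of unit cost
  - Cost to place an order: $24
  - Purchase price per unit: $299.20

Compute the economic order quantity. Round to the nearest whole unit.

282 units

Carrying cost H = $299.2 × 11% = $32.9120/unit/yr
Optimal lot size Q* = (2 × 54,600 × $24 / $32.912)^½ ≈ 282.19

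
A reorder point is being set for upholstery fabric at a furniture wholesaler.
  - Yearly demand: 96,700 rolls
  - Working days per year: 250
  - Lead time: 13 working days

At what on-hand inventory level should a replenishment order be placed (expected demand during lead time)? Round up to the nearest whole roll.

Daily demand d = 96,700 / 250 = 386.800 rolls/day
Demand during lead time = 386.800 × 13 = 5,028.40
Reorder point = 5,028.40 → round up

5,029 rolls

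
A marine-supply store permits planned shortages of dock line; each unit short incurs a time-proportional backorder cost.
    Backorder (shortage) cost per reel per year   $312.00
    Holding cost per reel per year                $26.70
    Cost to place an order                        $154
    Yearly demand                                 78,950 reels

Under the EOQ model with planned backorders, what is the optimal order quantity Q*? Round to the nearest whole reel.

994 reels

Q* = √(2DS/H) · √((H + b)/b)
   = √(2 × 78,950 × 154 / 26.7) · √((26.7 + 312) / 312)
   = 954.324 × 1.0419 ≈ 994.32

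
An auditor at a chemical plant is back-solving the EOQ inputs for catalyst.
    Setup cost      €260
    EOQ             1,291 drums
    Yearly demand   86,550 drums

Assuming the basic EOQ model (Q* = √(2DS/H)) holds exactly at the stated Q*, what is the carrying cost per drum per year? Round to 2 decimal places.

€27.00

Since Q* = (2DS/H)^½, squaring gives Q*²·H = 2DS.
H = 2DS / Q² = 2 × 86,550 × 260 / 1,291² = 27.0034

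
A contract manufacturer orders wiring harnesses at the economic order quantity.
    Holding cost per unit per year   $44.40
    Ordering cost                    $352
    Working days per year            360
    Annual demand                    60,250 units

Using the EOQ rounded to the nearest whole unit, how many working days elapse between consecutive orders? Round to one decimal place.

Optimal lot size Q* = (2 × 60,250 × $352 / $44.4)^½ ≈ 977.40 → Q = 977 units
T = Q/D × 360 days = 977/60,250 × 360 = 5.838 days

5.8 days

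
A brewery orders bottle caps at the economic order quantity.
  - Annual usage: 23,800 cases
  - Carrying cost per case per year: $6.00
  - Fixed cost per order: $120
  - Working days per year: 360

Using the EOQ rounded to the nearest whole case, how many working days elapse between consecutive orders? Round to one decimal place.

EOQ = √(2DS/H) = √(2 × 23,800 × 120 / 6)
    = √(952,000.00) ≈ 975.70 → Q = 976 cases
T = Q/D × 360 days = 976/23,800 × 360 = 14.763 days

14.8 days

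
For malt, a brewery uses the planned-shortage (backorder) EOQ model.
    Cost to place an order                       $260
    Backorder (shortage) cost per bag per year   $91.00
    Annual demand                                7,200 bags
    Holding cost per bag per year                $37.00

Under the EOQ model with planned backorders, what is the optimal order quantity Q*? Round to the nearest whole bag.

377 bags

Basic EOQ = √(2·7,200·260/37) = 318.102
Backorder adjustment √((H+b)/b) = √((37+91)/91) = 1.1860
Q* = 318.102 × 1.1860 ≈ 377.27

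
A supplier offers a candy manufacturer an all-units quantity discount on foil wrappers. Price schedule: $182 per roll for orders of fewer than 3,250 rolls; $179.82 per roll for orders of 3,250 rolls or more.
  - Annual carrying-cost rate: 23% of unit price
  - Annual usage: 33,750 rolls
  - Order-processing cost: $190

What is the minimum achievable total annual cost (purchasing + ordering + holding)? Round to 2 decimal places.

H₁ = 23%×$182 = $41.8600;  H₂ = 23%×$179.82 = $41.3586
EOQ₁ = √(2×33,750×190/41.8600) = 553.51  (< 3,250, feasible at tier 1)
EOQ₂ = √(2×33,750×190/41.3586) = 556.86  (< 3,250 → use Q = 3,250 at tier-2 price)
TC(tier 1 (EOQ₁), Q≈553.5) = $6,165,670.12
TC(tier 2, Q≈3,250.0) = $6,138,105.80
Minimum at tier 2: $6,138,105.80

$6,138,105.80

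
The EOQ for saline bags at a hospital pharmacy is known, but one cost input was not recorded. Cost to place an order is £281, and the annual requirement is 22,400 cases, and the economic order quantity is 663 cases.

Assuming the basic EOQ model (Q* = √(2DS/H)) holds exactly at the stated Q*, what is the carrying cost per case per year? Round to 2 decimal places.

£28.64

Since Q* = (2DS/H)^½, squaring gives Q*²·H = 2DS.
H = 2DS / Q² = 2 × 22,400 × 281 / 663² = 28.6390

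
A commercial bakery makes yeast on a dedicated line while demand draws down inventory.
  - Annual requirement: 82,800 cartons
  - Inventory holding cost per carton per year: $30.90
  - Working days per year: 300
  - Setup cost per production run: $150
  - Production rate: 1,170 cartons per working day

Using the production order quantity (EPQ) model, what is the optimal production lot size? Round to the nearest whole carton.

1,026 cartons

Daily demand d = 82,800/300 = 276.000; p = 1170; 1 − d/p = 0.76410
EPQ = √(2DS / (H(1 − d/p)))
    = √(2 × 82,800 × 150 / (30.9 × 0.76410)) ≈ 1,025.70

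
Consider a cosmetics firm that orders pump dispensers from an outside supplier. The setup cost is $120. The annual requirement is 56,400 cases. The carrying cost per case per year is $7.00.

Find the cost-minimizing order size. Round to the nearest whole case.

Optimal lot size Q* = (2 × 56,400 × $120 / $7)^½ ≈ 1,390.58

1,391 cases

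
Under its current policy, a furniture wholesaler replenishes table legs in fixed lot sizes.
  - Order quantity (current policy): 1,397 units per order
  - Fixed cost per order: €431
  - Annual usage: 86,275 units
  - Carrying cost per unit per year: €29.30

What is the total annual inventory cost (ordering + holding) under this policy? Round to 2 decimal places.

Ordering: D/Q × S = 86,275/1,397 × €431 = €26,617.41
Holding:  Q/2 × H = 1,397/2 × €29.3 = €20,466.05
Total = €26,617.41 + €20,466.05 = €47,083.46

€47,083.46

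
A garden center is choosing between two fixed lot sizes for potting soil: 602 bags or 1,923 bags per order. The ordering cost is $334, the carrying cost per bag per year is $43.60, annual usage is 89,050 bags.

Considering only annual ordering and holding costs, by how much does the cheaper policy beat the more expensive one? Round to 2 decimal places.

For each Q, cost = (D/Q)·S + (Q/2)·H.
TC(602) = (89,050/602)×334 + (602/2)×43.6 = $62,530.08
TC(1,923) = (89,050/1,923)×334 + (1,923/2)×43.6 = $57,388.22
|ΔTC| = |$62,530.08 − $57,388.22| = $5,141.86

$5,141.86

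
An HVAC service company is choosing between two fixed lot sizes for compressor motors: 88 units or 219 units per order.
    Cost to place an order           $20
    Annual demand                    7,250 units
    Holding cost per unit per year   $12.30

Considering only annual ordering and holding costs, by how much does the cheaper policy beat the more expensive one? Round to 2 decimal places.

TC(Q) = (D/Q)S + (Q/2)H
TC(88) = (7,250/88)×20 + (88/2)×12.3 = $2,188.93
TC(219) = (7,250/219)×20 + (219/2)×12.3 = $2,008.95
Cheaper: Q = 219.  Difference = $179.98

$179.98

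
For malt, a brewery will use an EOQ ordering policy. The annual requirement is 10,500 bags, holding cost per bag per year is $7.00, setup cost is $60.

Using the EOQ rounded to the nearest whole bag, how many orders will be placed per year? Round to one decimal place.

Optimal lot size Q* = (2 × 10,500 × $60 / $7)^½ ≈ 424.26 → Q = 424
N = D/Q = 10,500/424 ≈ 24.764 orders/yr

24.8 orders per year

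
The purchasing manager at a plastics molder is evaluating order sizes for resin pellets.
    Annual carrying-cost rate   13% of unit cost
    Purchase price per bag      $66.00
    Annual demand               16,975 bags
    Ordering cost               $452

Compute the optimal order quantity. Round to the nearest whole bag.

Carrying cost H = $66 × 13% = $8.5800/bag/yr
EOQ = √(2DS/H) = √(2 × 16,975 × 452 / 8.58)
    = √(1,788,508.16) ≈ 1,337.35

1,337 bags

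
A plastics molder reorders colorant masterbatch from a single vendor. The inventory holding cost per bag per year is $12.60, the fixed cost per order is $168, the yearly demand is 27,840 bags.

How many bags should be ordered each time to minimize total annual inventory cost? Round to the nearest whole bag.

2DS/H = 2·27,840·168/12.6 = 742,400.00
EOQ = √742,400.00 ≈ 861.63

862 bags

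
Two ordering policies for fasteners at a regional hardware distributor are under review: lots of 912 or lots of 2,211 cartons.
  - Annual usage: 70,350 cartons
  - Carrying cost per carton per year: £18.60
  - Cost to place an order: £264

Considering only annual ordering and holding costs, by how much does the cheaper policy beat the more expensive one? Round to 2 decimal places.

For each Q, cost = (D/Q)·S + (Q/2)·H.
TC(912) = (70,350/912)×264 + (912/2)×18.6 = £28,846.07
TC(2,211) = (70,350/2,211)×264 + (2,211/2)×18.6 = £28,962.30
|ΔTC| = |£28,846.07 − £28,962.30| = £116.23

£116.23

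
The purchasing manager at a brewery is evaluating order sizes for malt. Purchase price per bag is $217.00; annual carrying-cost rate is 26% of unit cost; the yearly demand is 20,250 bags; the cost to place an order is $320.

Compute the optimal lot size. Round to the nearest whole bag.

479 bags

Carrying cost H = $217 × 26% = $56.4200/bag/yr
Optimal lot size Q* = (2 × 20,250 × $320 / $56.42)^½ ≈ 479.28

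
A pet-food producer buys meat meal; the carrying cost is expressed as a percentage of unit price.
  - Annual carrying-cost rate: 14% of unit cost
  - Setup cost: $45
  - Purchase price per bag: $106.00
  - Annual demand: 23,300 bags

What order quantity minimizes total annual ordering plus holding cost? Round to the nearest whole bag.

376 bags

Carrying cost H = $106 × 14% = $14.8400/bag/yr
EOQ = √(2DS/H) = √(2 × 23,300 × 45 / 14.84)
    = √(141,307.28) ≈ 375.91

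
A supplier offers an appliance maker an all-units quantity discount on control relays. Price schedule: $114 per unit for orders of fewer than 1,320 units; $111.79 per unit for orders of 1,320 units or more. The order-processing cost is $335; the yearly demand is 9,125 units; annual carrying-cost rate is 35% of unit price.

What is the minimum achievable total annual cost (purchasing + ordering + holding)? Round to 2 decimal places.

$1,048,223.05

H₁ = 35%×$114 = $39.9000;  H₂ = 35%×$111.79 = $39.1265
EOQ₁ = √(2×9,125×335/39.9000) = 391.44  (< 1,320, feasible at tier 1)
EOQ₂ = √(2×9,125×335/39.1265) = 395.29  (< 1,320 → use Q = 1,320 at tier-2 price)
TC(tier 1 (EOQ₁), Q≈391.4) = $1,055,868.53
TC(tier 2, Q≈1,320.0) = $1,048,223.05
Minimum at tier 2: $1,048,223.05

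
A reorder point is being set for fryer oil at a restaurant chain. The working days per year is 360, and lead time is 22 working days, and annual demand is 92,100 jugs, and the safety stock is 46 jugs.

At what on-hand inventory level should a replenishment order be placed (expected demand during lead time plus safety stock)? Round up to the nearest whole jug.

Daily demand d = 92,100 / 360 = 255.833 jugs/day
Demand during lead time = 255.833 × 22 = 5,628.33
Reorder point = 5,628.33 + 46 = 5,674.33 → round up

5,675 jugs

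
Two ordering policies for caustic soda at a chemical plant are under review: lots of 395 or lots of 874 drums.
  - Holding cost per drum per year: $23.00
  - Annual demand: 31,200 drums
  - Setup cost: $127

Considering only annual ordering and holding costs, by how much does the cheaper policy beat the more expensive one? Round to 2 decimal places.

$10.75

TC(Q) = (D/Q)S + (Q/2)H
TC(395) = (31,200/395)×127 + (395/2)×23 = $14,573.89
TC(874) = (31,200/874)×127 + (874/2)×23 = $14,584.64
|ΔTC| = |$14,573.89 − $14,584.64| = $10.75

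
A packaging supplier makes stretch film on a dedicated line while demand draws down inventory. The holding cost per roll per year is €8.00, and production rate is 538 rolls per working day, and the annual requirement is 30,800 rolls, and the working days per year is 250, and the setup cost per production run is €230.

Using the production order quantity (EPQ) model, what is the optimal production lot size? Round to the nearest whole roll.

d = 30,800/250 = 123.2000 rolls/day;  effective holding cost H(1 − d/p) = 8·(1 − 123.2000/538) = 6.16803
Q* = √(2DS / H_eff) = √(2·30,800·230 / 6.16803) ≈ 1,515.59

1,516 rolls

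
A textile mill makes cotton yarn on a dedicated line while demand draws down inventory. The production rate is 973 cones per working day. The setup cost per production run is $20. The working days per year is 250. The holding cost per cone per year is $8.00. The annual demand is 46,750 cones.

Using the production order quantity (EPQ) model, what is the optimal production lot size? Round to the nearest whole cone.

538 cones

Daily demand d = 46,750/250 = 187.000; p = 973; 1 − d/p = 0.80781
EPQ = √(2DS / (H(1 − d/p)))
    = √(2 × 46,750 × 20 / (8 × 0.80781)) ≈ 537.92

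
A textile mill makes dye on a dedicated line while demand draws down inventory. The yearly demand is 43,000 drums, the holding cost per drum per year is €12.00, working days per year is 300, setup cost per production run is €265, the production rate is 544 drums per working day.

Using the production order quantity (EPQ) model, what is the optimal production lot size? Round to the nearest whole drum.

d = 43,000/300 = 143.3333 drums/day;  effective holding cost H(1 − d/p) = 12·(1 − 143.3333/544) = 8.83824
Q* = √(2DS / H_eff) = √(2·43,000·265 / 8.83824) ≈ 1,605.79

1,606 drums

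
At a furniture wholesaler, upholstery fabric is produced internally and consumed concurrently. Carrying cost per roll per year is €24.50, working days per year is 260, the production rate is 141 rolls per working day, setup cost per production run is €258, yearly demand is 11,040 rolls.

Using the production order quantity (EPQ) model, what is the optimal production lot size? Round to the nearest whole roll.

577 rolls

Daily demand d = 11,040/260 = 42.462; p = 141; 1 − d/p = 0.69885
EPQ = √(2DS / (H(1 − d/p)))
    = √(2 × 11,040 × 258 / (24.5 × 0.69885)) ≈ 576.81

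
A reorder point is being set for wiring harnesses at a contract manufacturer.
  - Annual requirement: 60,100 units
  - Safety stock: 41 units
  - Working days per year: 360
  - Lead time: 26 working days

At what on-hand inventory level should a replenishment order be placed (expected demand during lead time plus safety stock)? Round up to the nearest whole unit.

Daily demand d = 60,100 / 360 = 166.944 units/day
Demand during lead time = 166.944 × 26 = 4,340.56
Reorder point = 4,340.56 + 41 = 4,381.56 → round up

4,382 units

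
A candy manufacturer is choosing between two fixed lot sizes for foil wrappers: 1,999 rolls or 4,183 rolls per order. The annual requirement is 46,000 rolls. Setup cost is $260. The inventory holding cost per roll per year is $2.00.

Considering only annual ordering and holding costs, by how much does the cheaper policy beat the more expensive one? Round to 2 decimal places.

$939.80

TC(Q) = (D/Q)S + (Q/2)H
TC(1,999) = (46,000/1,999)×260 + (1,999/2)×2 = $7,981.99
TC(4,183) = (46,000/4,183)×260 + (4,183/2)×2 = $7,042.19
Lots of 4,183 are cheaper by $939.80.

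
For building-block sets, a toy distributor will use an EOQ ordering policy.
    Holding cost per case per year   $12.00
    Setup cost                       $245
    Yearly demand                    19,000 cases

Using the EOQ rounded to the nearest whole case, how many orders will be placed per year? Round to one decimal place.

21.6 orders per year

Q* = √(2·D·S / H) = √(2·19,000·245 / 12) = √775,833.3 ≈ 880.81 → Q = 881
N = D/Q = 19,000/881 ≈ 21.566 orders/yr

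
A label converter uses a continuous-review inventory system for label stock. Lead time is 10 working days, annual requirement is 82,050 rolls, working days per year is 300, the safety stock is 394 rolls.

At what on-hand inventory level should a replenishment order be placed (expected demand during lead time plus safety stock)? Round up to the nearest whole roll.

Daily demand d = 82,050 / 300 = 273.500 rolls/day
Demand during lead time = 273.500 × 10 = 2,735.00
Reorder point = 2,735.00 + 394 = 3,129.00 → round up

3,129 rolls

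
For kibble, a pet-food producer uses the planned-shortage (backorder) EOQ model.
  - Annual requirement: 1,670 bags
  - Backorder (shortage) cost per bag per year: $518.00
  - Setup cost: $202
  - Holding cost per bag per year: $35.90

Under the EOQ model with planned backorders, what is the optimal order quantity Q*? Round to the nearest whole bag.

Basic EOQ = √(2·1,670·202/35.9) = 137.089
Backorder adjustment √((H+b)/b) = √((35.9+518)/518) = 1.0341
Q* = 137.089 × 1.0341 ≈ 141.76

142 bags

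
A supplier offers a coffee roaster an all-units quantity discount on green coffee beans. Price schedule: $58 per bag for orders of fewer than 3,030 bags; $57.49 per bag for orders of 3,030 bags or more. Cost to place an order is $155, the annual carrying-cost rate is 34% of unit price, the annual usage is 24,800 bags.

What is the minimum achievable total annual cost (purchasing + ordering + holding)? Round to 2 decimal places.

H₁ = 34%×$58 = $19.7200;  H₂ = 34%×$57.49 = $19.5466
EOQ₁ = √(2×24,800×155/19.7200) = 624.39  (< 3,030, feasible at tier 1)
EOQ₂ = √(2×24,800×155/19.5466) = 627.15  (< 3,030 → use Q = 3,030 at tier-2 price)
TC(tier 1 (EOQ₁), Q≈624.4) = $1,450,712.89
TC(tier 2, Q≈3,030.0) = $1,456,633.75
Minimum at tier 1 (EOQ₁): $1,450,712.89

$1,450,712.89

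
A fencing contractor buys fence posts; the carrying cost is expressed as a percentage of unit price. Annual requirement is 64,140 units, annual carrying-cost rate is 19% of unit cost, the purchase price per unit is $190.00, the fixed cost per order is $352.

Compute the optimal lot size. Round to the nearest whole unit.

Holding cost per unit per year: H = 19% × $190 = $36.1000
2DS/H = 2·64,140·352/36.1 = 1,250,818.84
EOQ = √1,250,818.84 ≈ 1,118.40

1,118 units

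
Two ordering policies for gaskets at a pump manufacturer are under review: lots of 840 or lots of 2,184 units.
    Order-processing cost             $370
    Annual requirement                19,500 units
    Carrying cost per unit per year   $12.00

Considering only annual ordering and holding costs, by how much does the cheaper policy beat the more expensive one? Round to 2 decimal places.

$2,778.29

Annual cost at Q: ordering D·S/Q plus holding Q·H/2.
TC(840) = (19,500/840)×370 + (840/2)×12 = $13,629.29
TC(2,184) = (19,500/2,184)×370 + (2,184/2)×12 = $16,407.57
Cheaper: Q = 840.  Difference = $2,778.29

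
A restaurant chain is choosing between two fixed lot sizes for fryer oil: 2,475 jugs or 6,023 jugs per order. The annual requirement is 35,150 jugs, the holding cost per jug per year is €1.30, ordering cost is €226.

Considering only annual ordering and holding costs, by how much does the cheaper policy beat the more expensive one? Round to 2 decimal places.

TC(Q) = (D/Q)S + (Q/2)H
TC(2,475) = (35,150/2,475)×226 + (2,475/2)×1.3 = €4,818.41
TC(6,023) = (35,150/6,023)×226 + (6,023/2)×1.3 = €5,233.88
|ΔTC| = |€4,818.41 − €5,233.88| = €415.47

€415.47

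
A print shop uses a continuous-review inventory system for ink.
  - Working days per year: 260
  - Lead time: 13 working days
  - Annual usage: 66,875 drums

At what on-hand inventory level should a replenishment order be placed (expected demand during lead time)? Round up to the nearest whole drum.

Daily demand d = 66,875 / 260 = 257.212 drums/day
Demand during lead time = 257.212 × 13 = 3,343.75
Reorder point = 3,343.75 → round up

3,344 drums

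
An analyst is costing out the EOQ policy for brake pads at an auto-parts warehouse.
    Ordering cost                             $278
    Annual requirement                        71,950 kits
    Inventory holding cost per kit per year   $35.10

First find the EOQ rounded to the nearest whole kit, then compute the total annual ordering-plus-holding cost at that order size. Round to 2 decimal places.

2DS/H = 2·71,950·278/35.1 = 1,139,720.80
EOQ = √1,139,720.80 ≈ 1,067.58 → Q = 1,068 kits
Orders/yr = 71,950/1,068 = 67.369; ordering cost = 67.369 × $278 = $18,728.56
Average inventory = 1,068/2 = 534; holding cost = 534 × $35.1 = $18,743.40
Total = $18,728.56 + $18,743.40 = $37,471.96

$37,471.96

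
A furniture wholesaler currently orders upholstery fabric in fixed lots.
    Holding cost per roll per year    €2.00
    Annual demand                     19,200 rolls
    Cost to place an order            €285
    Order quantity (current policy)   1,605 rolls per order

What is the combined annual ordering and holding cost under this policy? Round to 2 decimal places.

Ordering: D/Q × S = 19,200/1,605 × €285 = €3,409.35
Holding:  Q/2 × H = 1,605/2 × €2 = €1,605.00
Total = €3,409.35 + €1,605.00 = €5,014.35

€5,014.35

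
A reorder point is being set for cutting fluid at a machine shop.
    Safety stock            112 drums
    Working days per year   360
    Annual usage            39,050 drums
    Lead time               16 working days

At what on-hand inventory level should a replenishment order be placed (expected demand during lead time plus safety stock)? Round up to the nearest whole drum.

Daily demand d = 39,050 / 360 = 108.472 drums/day
Demand during lead time = 108.472 × 16 = 1,735.56
Reorder point = 1,735.56 + 112 = 1,847.56 → round up

1,848 drums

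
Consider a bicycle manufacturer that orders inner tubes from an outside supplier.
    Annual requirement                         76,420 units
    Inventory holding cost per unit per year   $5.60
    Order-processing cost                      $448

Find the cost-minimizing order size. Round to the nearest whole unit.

2DS/H = 2·76,420·448/5.6 = 12,227,200.00
EOQ = √12,227,200.00 ≈ 3,496.74

3,497 units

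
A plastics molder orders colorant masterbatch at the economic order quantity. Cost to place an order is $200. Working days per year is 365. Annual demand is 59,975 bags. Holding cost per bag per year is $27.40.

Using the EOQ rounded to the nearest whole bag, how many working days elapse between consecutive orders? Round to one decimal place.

5.7 days

Q* = √(2·D·S / H) = √(2·59,975·200 / 27.4) = √875,547.4 ≈ 935.71 → Q = 936 bags
Cycle time = (working days × Q)/D = (365 × 936) / 59,975 = 5.696 days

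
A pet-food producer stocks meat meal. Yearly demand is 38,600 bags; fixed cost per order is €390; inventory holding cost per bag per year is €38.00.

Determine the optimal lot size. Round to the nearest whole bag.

Optimal lot size Q* = (2 × 38,600 × €390 / €38)^½ ≈ 890.12

890 bags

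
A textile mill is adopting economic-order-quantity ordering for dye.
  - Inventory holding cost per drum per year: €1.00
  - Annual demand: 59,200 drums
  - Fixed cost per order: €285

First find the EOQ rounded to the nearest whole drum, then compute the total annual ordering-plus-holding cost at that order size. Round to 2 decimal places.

€5,808.96

Q* = √(2·D·S / H) = √(2·59,200·285 / 1) = √33,744,000.0 ≈ 5,808.96 → Q = 5,809 drums
Ordering: D/Q × S = 59,200/5,809 × €285 = €2,904.46
Holding:  Q/2 × H = 5,809/2 × €1 = €2,904.50
Total = €2,904.46 + €2,904.50 = €5,808.96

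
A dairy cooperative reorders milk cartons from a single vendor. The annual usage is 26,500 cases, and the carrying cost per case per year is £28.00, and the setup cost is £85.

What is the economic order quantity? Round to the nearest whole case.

401 cases

Q* = √(2·D·S / H) = √(2·26,500·85 / 28) = √160,892.9 ≈ 401.11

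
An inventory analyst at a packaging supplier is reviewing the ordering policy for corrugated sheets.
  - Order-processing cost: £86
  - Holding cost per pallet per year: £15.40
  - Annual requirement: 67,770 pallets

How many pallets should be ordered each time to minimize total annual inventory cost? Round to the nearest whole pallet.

870 pallets

EOQ = √(2DS/H) = √(2 × 67,770 × 86 / 15.4)
    = √(756,911.69) ≈ 870.01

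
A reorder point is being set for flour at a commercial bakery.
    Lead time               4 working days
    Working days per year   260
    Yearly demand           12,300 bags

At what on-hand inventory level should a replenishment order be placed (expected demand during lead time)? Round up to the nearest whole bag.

190 bags

Daily demand d = 12,300 / 260 = 47.308 bags/day
Demand during lead time = 47.308 × 4 = 189.23
Reorder point = 189.23 → round up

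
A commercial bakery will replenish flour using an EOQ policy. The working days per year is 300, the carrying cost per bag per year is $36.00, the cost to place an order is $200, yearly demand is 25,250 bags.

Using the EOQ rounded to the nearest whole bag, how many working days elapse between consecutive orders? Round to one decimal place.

6.3 days

2DS/H = 2·25,250·200/36 = 280,555.56
EOQ = √280,555.56 ≈ 529.67 → Q = 530 bags
T = Q/D × 300 days = 530/25,250 × 300 = 6.297 days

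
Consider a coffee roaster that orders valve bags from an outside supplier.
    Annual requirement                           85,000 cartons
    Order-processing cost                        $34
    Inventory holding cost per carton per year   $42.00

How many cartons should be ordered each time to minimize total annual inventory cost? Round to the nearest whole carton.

EOQ = √(2DS/H) = √(2 × 85,000 × 34 / 42)
    = √(137,619.05) ≈ 370.97

371 cartons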